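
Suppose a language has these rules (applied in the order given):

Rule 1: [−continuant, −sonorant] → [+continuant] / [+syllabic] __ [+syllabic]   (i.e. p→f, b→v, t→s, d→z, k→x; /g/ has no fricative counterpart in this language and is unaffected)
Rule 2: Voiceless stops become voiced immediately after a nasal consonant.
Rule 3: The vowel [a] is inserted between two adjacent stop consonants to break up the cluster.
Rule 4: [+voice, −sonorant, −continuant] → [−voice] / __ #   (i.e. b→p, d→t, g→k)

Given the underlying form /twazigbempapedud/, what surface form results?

Rule 1 (intervocalic spirantization): /p/ is a stop between vowels /a/ and /e/, so it spirantizes to the fricative [f]. /d/ is a stop between vowels /e/ and /u/, so it spirantizes to the fricative [z]. /twazigbempapedud/ → twazigbempafezud.
Rule 2 (post-nasal voicing): /p/ is a voiceless stop immediately after the nasal /m/, so it voices to [b]. /twazigbempafezud/ → twazigbembafezud.
Rule 3 (stop-cluster a-epenthesis): /g/ and /b/ form a stop–stop cluster, so [a] is inserted between them. /twazigbembafezud/ → twazigabembafezud.
Rule 4 (final devoicing): /d/ is a voiced stop in word-final position, so it devoices to [t]. /twazigabembafezud/ → twazigabembafezut.

twazigabembafezut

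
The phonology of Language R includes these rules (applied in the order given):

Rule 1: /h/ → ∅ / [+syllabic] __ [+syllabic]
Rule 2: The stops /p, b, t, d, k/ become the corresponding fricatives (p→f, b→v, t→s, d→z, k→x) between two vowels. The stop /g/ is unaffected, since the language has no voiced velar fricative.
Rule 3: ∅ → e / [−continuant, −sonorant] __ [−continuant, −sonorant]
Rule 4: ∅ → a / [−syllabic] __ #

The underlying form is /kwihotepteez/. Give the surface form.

Rule 1 (intervocalic h-deletion): /h/ occurs between vowels /i/ and /o/, so it deletes. /kwihotepteez/ → kwiotepteez.
Rule 2 (intervocalic spirantization): /t/ is a stop between vowels /o/ and /e/, so it spirantizes to the fricative [s]. /kwiotepteez/ → kwiosepteez.
Rule 3 (stop-cluster e-epenthesis): /p/ and /t/ form a stop–stop cluster, so [e] is inserted between them. /kwiosepteez/ → kwiosepeteez.
Rule 4 (final a-epenthesis): the form ends in the consonant /z/, so [a] is inserted word-finally. /kwiosepeteez/ → kwiosepeteeza.

kwiosepeteeza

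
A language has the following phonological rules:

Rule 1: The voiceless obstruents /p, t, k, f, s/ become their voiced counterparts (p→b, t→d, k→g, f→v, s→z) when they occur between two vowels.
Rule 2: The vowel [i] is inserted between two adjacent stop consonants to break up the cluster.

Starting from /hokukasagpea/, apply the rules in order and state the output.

hogugazagipea

Rule 1 (intervocalic voicing): /k/ is a voiceless obstruent between vowels /o/ and /u/, so it voices to [g]. /k/ is a voiceless obstruent between vowels /u/ and /a/, so it voices to [g]. /s/ is a voiceless obstruent between vowels /a/ and /a/, so it voices to [z]. /hokukasagpea/ → hogugazagpea.
Rule 2 (stop-cluster i-epenthesis): /g/ and /p/ form a stop–stop cluster, so [i] is inserted between them. /hogugazagpea/ → hogugazagipea.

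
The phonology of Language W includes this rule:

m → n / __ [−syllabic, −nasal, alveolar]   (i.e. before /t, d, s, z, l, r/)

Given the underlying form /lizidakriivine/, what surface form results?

lizidakriivine

No segment of /lizidakriivine/ meets the structural description of the rule, so the form surfaces unchanged.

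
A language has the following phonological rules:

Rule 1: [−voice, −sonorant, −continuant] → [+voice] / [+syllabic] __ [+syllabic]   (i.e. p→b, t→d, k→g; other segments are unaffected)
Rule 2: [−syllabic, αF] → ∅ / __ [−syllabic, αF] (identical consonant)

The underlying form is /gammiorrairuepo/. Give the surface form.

gamiorairuebo

Rule 1 (intervocalic voicing): /p/ is a voiceless stop between vowels /e/ and /o/, so it voices to [b]. /gammiorrairuepo/ → gammiorrairuebo.
Rule 2 (degemination): /mm/ is a geminate; the first /m/ deletes. /rr/ is a geminate; the first /r/ deletes. /gammiorrairuebo/ → gamiorairuebo.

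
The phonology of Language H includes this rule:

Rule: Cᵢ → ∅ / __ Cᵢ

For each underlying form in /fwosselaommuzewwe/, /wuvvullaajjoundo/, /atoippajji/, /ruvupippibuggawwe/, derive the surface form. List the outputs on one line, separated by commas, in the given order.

fwoselaomuzewe, wuvulaajoundo, atoipaji, ruvupipibugawe

/fwosselaommuzewwe/: /ss/ is a geminate; the first /s/ deletes. /mm/ is a geminate; the first /m/ deletes. /ww/ is a geminate; the first /w/ deletes. → [fwoselaomuzewe].
/wuvvullaajjoundo/: /vv/ is a geminate; the first /v/ deletes. /ll/ is a geminate; the first /l/ deletes. /jj/ is a geminate; the first /j/ deletes. → [wuvulaajoundo].
/atoippajji/: /pp/ is a geminate; the first /p/ deletes. /jj/ is a geminate; the first /j/ deletes. → [atoipaji].
/ruvupippibuggawwe/: /pp/ is a geminate; the first /p/ deletes. /gg/ is a geminate; the first /g/ deletes. /ww/ is a geminate; the first /w/ deletes. → [ruvupipibugawe].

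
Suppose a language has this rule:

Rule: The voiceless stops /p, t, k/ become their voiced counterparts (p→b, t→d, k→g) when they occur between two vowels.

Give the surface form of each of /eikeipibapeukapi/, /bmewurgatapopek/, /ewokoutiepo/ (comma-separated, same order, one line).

/eikeipibapeukapi/: /k/ is a voiceless stop between vowels /i/ and /e/, so it voices to [g]. /p/ is a voiceless stop between vowels /i/ and /i/, so it voices to [b]. /p/ is a voiceless stop between vowels /a/ and /e/, so it voices to [b]. /k/ is a voiceless stop between vowels /u/ and /a/, so it voices to [g]. /p/ is a voiceless stop between vowels /a/ and /i/, so it voices to [b]. → [eigeibibabeugabi].
/bmewurgatapopek/: /t/ is a voiceless stop between vowels /a/ and /a/, so it voices to [d]. /p/ is a voiceless stop between vowels /a/ and /o/, so it voices to [b]. /p/ is a voiceless stop between vowels /o/ and /e/, so it voices to [b]. → [bmewurgadabobek].
/ewokoutiepo/: /k/ is a voiceless stop between vowels /o/ and /o/, so it voices to [g]. /t/ is a voiceless stop between vowels /u/ and /i/, so it voices to [d]. /p/ is a voiceless stop between vowels /e/ and /o/, so it voices to [b]. → [ewogoudiebo].

eigeibibabeugabi, bmewurgadabobek, ewogoudiebo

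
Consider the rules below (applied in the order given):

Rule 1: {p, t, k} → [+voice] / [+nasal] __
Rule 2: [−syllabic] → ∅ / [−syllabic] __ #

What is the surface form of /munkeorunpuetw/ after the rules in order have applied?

mungeorunbuet

Rule 1 (post-nasal voicing): /k/ is a voiceless stop immediately after the nasal /n/, so it voices to [g]. /p/ is a voiceless stop immediately after the nasal /n/, so it voices to [b]. /munkeorunpuetw/ → mungeorunbuetw.
Rule 2 (final cluster simplification): /w/ is the second consonant of a word-final cluster /tw/, so it deletes. /mungeorunbuetw/ → mungeorunbuet.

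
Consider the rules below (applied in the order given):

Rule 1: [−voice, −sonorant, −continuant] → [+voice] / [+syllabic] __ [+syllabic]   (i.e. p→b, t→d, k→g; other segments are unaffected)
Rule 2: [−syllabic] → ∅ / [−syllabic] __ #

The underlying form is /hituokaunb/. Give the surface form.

Rule 1 (intervocalic voicing): /t/ is a voiceless stop between vowels /i/ and /u/, so it voices to [d]. /k/ is a voiceless stop between vowels /o/ and /a/, so it voices to [g]. /hituokaunb/ → hiduogaunb.
Rule 2 (final cluster simplification): /b/ is the second consonant of a word-final cluster /nb/, so it deletes. /hiduogaunb/ → hiduogaun.

hiduogaun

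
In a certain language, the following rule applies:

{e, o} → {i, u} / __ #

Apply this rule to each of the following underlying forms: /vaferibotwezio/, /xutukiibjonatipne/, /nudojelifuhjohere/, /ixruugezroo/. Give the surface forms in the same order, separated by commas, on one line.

/vaferibotwezio/: /o/ is a mid vowel in word-final position, so it raises to [u]. → [vaferibotweziu].
/xutukiibjonatipne/: /e/ is a mid vowel in word-final position, so it raises to [i]. → [xutukiibjonatipni].
/nudojelifuhjohere/: /e/ is a mid vowel in word-final position, so it raises to [i]. → [nudojelifuhjoheri].
/ixruugezroo/: /o/ is a mid vowel in word-final position, so it raises to [u]. → [ixruugezrou].

vaferibotweziu, xutukiibjonatipni, nudojelifuhjoheri, ixruugezrou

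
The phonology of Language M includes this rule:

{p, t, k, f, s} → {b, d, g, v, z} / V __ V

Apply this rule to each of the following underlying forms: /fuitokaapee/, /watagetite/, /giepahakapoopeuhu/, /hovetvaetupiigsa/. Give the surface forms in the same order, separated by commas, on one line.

/fuitokaapee/: /t/ is a voiceless obstruent between vowels /i/ and /o/, so it voices to [d]. /k/ is a voiceless obstruent between vowels /o/ and /a/, so it voices to [g]. /p/ is a voiceless obstruent between vowels /a/ and /e/, so it voices to [b]. → [fuidogaabee].
/watagetite/: /t/ is a voiceless obstruent between vowels /a/ and /a/, so it voices to [d]. /t/ is a voiceless obstruent between vowels /e/ and /i/, so it voices to [d]. /t/ is a voiceless obstruent between vowels /i/ and /e/, so it voices to [d]. → [wadagedide].
/giepahakapoopeuhu/: /p/ is a voiceless obstruent between vowels /e/ and /a/, so it voices to [b]. /k/ is a voiceless obstruent between vowels /a/ and /a/, so it voices to [g]. /p/ is a voiceless obstruent between vowels /a/ and /o/, so it voices to [b]. /p/ is a voiceless obstruent between vowels /o/ and /e/, so it voices to [b]. → [giebahagaboobeuhu].
/hovetvaetupiigsa/: /t/ is a voiceless obstruent between vowels /e/ and /u/, so it voices to [d]. /p/ is a voiceless obstruent between vowels /u/ and /i/, so it voices to [b]. → [hovetvaedubiigsa].

fuidogaabee, wadagedide, giebahagaboobeuhu, hovetvaedubiigsa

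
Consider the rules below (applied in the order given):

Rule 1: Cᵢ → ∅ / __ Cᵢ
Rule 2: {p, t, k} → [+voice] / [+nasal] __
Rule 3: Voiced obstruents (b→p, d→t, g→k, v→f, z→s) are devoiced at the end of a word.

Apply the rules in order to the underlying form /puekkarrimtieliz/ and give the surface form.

puekarimdielis

Rule 1 (degemination): /kk/ is a geminate; the first /k/ deletes. /rr/ is a geminate; the first /r/ deletes. /puekkarrimtieliz/ → puekarimtieliz.
Rule 2 (post-nasal voicing): /t/ is a voiceless stop immediately after the nasal /m/, so it voices to [d]. /puekarimtieliz/ → puekarimdieliz.
Rule 3 (final devoicing): /z/ is a voiced obstruent in word-final position, so it devoices to [s]. /puekarimdieliz/ → puekarimdielis.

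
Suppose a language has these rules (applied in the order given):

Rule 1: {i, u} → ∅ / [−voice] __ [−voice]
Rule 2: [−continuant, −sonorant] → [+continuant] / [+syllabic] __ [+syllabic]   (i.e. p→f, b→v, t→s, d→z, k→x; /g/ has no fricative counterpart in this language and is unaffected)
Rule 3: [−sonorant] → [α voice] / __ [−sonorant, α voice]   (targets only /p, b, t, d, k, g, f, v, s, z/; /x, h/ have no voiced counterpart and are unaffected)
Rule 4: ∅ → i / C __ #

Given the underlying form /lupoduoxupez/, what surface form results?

Rule 1 (high vowel syncope): /u/ is a high vowel flanked by voiceless consonants /x/ and /p/, so it deletes. /lupoduoxupez/ → lupoduoxpez.
Rule 2 (intervocalic spirantization): /p/ is a stop between vowels /u/ and /o/, so it spirantizes to the fricative [f]. /d/ is a stop between vowels /o/ and /u/, so it spirantizes to the fricative [z]. /lupoduoxpez/ → lufozuoxpez.
Rule 3 (regressive voicing assimilation): no segment meets the environment; /lufozuoxpez/ is unchanged.
Rule 4 (final i-epenthesis): the form ends in the consonant /z/, so [i] is inserted word-finally. /lufozuoxpez/ → lufozuoxpezi.

lufozuoxpezi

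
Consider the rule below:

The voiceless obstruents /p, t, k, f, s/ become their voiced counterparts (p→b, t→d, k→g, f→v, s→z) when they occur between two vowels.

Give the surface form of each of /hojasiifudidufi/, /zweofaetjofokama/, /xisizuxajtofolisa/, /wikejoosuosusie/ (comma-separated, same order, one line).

/hojasiifudidufi/: /s/ is a voiceless obstruent between vowels /a/ and /i/, so it voices to [z]. /f/ is a voiceless obstruent between vowels /i/ and /u/, so it voices to [v]. /f/ is a voiceless obstruent between vowels /u/ and /i/, so it voices to [v]. → [hojaziivudiduvi].
/zweofaetjofokama/: /f/ is a voiceless obstruent between vowels /o/ and /a/, so it voices to [v]. /f/ is a voiceless obstruent between vowels /o/ and /o/, so it voices to [v]. /k/ is a voiceless obstruent between vowels /o/ and /a/, so it voices to [g]. → [zweovaetjovogama].
/xisizuxajtofolisa/: /s/ is a voiceless obstruent between vowels /i/ and /i/, so it voices to [z]. /f/ is a voiceless obstruent between vowels /o/ and /o/, so it voices to [v]. /s/ is a voiceless obstruent between vowels /i/ and /a/, so it voices to [z]. → [xizizuxajtovoliza].
/wikejoosuosusie/: /k/ is a voiceless obstruent between vowels /i/ and /e/, so it voices to [g]. /s/ is a voiceless obstruent between vowels /o/ and /u/, so it voices to [z]. /s/ is a voiceless obstruent between vowels /o/ and /u/, so it voices to [z]. /s/ is a voiceless obstruent between vowels /u/ and /i/, so it voices to [z]. → [wigejoozuozuzie].

hojaziivudiduvi, zweovaetjovogama, xizizuxajtovoliza, wigejoozuozuzie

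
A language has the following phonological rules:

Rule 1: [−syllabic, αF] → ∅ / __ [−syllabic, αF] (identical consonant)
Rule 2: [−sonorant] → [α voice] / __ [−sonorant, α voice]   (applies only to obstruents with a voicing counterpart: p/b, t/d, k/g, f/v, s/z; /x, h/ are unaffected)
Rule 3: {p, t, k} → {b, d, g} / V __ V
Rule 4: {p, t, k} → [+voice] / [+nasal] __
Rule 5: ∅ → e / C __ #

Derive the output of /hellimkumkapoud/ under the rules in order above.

helimgumgaboude

Rule 1 (degemination): /ll/ is a geminate; the first /l/ deletes. /hellimkumkapoud/ → helimkumkapoud.
Rule 2 (regressive voicing assimilation): no segment meets the environment; /helimkumkapoud/ is unchanged.
Rule 3 (intervocalic voicing): /p/ is a voiceless stop between vowels /a/ and /o/, so it voices to [b]. /helimkumkapoud/ → helimkumkaboud.
Rule 4 (post-nasal voicing): /k/ is a voiceless stop immediately after the nasal /m/, so it voices to [g]. /k/ is a voiceless stop immediately after the nasal /m/, so it voices to [g]. /helimkumkaboud/ → helimgumgaboud.
Rule 5 (final e-epenthesis): the form ends in the consonant /d/, so [e] is inserted word-finally. /helimgumgaboud/ → helimgumgaboude.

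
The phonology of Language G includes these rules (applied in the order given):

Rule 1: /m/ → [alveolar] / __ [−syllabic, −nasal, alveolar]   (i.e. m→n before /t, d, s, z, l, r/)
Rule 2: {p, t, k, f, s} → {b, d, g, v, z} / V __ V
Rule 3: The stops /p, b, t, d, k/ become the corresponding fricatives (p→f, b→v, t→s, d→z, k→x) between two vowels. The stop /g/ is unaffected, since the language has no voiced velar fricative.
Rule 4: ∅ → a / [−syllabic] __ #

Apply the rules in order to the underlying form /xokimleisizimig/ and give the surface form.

Rule 1 (nasal place assimilation): /m/ precedes the alveolar consonant /l/, so it assimilates in place to [n]. /xokimleisizimig/ → xokinleisizimig.
Rule 2 (intervocalic voicing): /k/ is a voiceless obstruent between vowels /o/ and /i/, so it voices to [g]. /s/ is a voiceless obstruent between vowels /i/ and /i/, so it voices to [z]. /xokinleisizimig/ → xoginleizizimig.
Rule 3 (intervocalic spirantization): no segment meets the environment; /xoginleizizimig/ is unchanged.
Rule 4 (final a-epenthesis): the form ends in the consonant /g/, so [a] is inserted word-finally. /xoginleizizimig/ → xoginleizizimiga.

xoginleizizimiga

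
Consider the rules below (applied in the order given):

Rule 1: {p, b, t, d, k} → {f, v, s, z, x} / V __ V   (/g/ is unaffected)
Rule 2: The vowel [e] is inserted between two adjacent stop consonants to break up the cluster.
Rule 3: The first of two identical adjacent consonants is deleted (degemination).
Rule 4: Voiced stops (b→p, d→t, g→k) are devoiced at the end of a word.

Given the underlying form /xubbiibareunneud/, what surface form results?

xubebiivareuneut

Rule 1 (intervocalic spirantization): /b/ is a stop between vowels /i/ and /a/, so it spirantizes to the fricative [v]. /xubbiibareunneud/ → xubbiivareunneud.
Rule 2 (stop-cluster e-epenthesis): /b/ and /b/ form a stop–stop cluster, so [e] is inserted between them. /xubbiivareunneud/ → xubebiivareunneud.
Rule 3 (degemination): /nn/ is a geminate; the first /n/ deletes. /xubebiivareunneud/ → xubebiivareuneud.
Rule 4 (final devoicing): /d/ is a voiced stop in word-final position, so it devoices to [t]. /xubebiivareuneud/ → xubebiivareuneut.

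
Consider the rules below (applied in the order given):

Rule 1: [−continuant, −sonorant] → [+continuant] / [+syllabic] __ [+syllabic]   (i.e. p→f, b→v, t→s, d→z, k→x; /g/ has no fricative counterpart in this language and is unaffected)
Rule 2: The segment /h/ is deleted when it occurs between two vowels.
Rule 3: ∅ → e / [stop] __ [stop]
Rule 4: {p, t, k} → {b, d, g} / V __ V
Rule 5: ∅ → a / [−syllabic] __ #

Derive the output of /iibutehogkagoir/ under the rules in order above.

iivuseogegagoira

Rule 1 (intervocalic spirantization): /b/ is a stop between vowels /i/ and /u/, so it spirantizes to the fricative [v]. /t/ is a stop between vowels /u/ and /e/, so it spirantizes to the fricative [s]. /iibutehogkagoir/ → iivusehogkagoir.
Rule 2 (intervocalic h-deletion): /h/ occurs between vowels /e/ and /o/, so it deletes. /iivusehogkagoir/ → iivuseogkagoir.
Rule 3 (stop-cluster e-epenthesis): /g/ and /k/ form a stop–stop cluster, so [e] is inserted between them. /iivuseogkagoir/ → iivuseogekagoir.
Rule 4 (intervocalic voicing): /k/ is a voiceless stop between vowels /e/ and /a/, so it voices to [g]. /iivuseogekagoir/ → iivuseogegagoir.
Rule 5 (final a-epenthesis): the form ends in the consonant /r/, so [a] is inserted word-finally. /iivuseogegagoir/ → iivuseogegagoira.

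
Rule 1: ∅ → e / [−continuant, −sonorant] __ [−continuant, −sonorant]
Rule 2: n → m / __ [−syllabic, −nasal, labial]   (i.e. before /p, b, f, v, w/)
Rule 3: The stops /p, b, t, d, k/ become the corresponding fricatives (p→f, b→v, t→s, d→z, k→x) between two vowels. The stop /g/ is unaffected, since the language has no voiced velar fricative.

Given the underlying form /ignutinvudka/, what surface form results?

ignusimvuzexa

Rule 1 (stop-cluster e-epenthesis): /d/ and /k/ form a stop–stop cluster, so [e] is inserted between them. /ignutinvudka/ → ignutinvudeka.
Rule 2 (nasal place assimilation): /n/ precedes the labial consonant /v/, so it assimilates in place to [m]. /ignutinvudeka/ → ignutimvudeka.
Rule 3 (intervocalic spirantization): /t/ is a stop between vowels /u/ and /i/, so it spirantizes to the fricative [s]. /d/ is a stop between vowels /u/ and /e/, so it spirantizes to the fricative [z]. /k/ is a stop between vowels /e/ and /a/, so it spirantizes to the fricative [x]. /ignutimvudeka/ → ignusimvuzexa.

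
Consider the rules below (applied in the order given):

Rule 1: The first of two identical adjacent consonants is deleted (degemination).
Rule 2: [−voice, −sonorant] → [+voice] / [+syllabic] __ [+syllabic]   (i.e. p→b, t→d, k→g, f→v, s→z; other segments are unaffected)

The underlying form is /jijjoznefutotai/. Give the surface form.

jijoznevudodai

Rule 1 (degemination): /jj/ is a geminate; the first /j/ deletes. /jijjoznefutotai/ → jijoznefutotai.
Rule 2 (intervocalic voicing): /f/ is a voiceless obstruent between vowels /e/ and /u/, so it voices to [v]. /t/ is a voiceless obstruent between vowels /u/ and /o/, so it voices to [d]. /t/ is a voiceless obstruent between vowels /o/ and /a/, so it voices to [d]. /jijoznefutotai/ → jijoznevudodai.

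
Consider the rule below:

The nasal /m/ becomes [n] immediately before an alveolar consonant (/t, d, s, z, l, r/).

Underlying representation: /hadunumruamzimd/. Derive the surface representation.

/m/ precedes the alveolar consonant /r/, so it assimilates in place to [n].
/m/ precedes the alveolar consonant /z/, so it assimilates in place to [n].
/m/ precedes the alveolar consonant /d/, so it assimilates in place to [n].
Surface form: [hadununruanzind].

hadununruanzind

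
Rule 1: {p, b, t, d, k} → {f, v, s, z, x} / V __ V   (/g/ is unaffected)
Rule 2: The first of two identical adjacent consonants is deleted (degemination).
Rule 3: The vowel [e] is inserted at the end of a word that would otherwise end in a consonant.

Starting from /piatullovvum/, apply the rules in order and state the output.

piasulovume

Rule 1 (intervocalic spirantization): /t/ is a stop between vowels /a/ and /u/, so it spirantizes to the fricative [s]. /piatullovvum/ → piasullovvum.
Rule 2 (degemination): /ll/ is a geminate; the first /l/ deletes. /vv/ is a geminate; the first /v/ deletes. /piasullovvum/ → piasulovum.
Rule 3 (final e-epenthesis): the form ends in the consonant /m/, so [e] is inserted word-finally. /piasulovum/ → piasulovume.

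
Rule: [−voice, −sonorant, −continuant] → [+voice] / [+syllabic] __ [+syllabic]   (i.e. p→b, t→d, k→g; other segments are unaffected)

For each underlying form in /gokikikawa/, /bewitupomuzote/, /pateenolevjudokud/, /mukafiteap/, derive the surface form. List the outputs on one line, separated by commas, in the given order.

gogigigawa, bewidubomuzode, padeenolevjudogud, mugafideap

/gokikikawa/: /k/ is a voiceless stop between vowels /o/ and /i/, so it voices to [g]. /k/ is a voiceless stop between vowels /i/ and /i/, so it voices to [g]. /k/ is a voiceless stop between vowels /i/ and /a/, so it voices to [g]. → [gogigigawa].
/bewitupomuzote/: /t/ is a voiceless stop between vowels /i/ and /u/, so it voices to [d]. /p/ is a voiceless stop between vowels /u/ and /o/, so it voices to [b]. /t/ is a voiceless stop between vowels /o/ and /e/, so it voices to [d]. → [bewidubomuzode].
/pateenolevjudokud/: /t/ is a voiceless stop between vowels /a/ and /e/, so it voices to [d]. /k/ is a voiceless stop between vowels /o/ and /u/, so it voices to [g]. → [padeenolevjudogud].
/mukafiteap/: /k/ is a voiceless stop between vowels /u/ and /a/, so it voices to [g]. /t/ is a voiceless stop between vowels /i/ and /e/, so it voices to [d]. → [mugafideap].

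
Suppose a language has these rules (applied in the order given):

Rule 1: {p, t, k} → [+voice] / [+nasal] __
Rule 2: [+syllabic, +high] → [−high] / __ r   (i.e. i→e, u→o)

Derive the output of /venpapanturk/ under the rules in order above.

Rule 1 (post-nasal voicing): /p/ is a voiceless stop immediately after the nasal /n/, so it voices to [b]. /t/ is a voiceless stop immediately after the nasal /n/, so it voices to [d]. /venpapanturk/ → venbapandurk.
Rule 2 (pre-rhotic lowering): /u/ is a high vowel immediately before /r/, so it lowers to [o]. /venbapandurk/ → venbapandork.

venbapandork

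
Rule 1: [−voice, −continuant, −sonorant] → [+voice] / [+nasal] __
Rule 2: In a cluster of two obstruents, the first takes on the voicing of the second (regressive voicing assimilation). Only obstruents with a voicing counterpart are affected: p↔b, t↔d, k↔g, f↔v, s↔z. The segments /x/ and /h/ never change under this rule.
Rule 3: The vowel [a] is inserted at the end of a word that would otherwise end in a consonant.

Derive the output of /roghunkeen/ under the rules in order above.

Rule 1 (post-nasal voicing): /k/ is a voiceless stop immediately after the nasal /n/, so it voices to [g]. /roghunkeen/ → roghungeen.
Rule 2 (regressive voicing assimilation): /g/ precedes the voiceless obstruent /h/, so it devoices to [k] by assimilation. /roghungeen/ → rokhungeen.
Rule 3 (final a-epenthesis): the form ends in the consonant /n/, so [a] is inserted word-finally. /rokhungeen/ → rokhungeena.

rokhungeena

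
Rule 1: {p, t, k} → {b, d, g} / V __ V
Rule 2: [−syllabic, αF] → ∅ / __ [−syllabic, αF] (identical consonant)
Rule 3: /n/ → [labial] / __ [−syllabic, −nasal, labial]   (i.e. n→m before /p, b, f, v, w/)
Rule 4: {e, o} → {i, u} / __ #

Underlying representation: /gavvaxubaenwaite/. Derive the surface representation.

gavaxubaemwaidi

Rule 1 (intervocalic voicing): /t/ is a voiceless stop between vowels /i/ and /e/, so it voices to [d]. /gavvaxubaenwaite/ → gavvaxubaenwaide.
Rule 2 (degemination): /vv/ is a geminate; the first /v/ deletes. /gavvaxubaenwaide/ → gavaxubaenwaide.
Rule 3 (nasal place assimilation): /n/ precedes the labial consonant /w/, so it assimilates in place to [m]. /gavaxubaenwaide/ → gavaxubaemwaide.
Rule 4 (final vowel raising): /e/ is a mid vowel in word-final position, so it raises to [i]. /gavaxubaemwaide/ → gavaxubaemwaidi.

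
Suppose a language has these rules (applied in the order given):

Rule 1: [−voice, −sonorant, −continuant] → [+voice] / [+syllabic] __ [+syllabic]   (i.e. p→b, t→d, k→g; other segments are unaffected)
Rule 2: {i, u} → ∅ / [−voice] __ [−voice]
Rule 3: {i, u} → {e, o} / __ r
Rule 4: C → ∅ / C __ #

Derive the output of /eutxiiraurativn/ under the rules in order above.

eutxieraoradiv

Rule 1 (intervocalic voicing): /t/ is a voiceless stop between vowels /a/ and /i/, so it voices to [d]. /eutxiiraurativn/ → eutxiirauradivn.
Rule 2 (high vowel syncope): no segment meets the environment; /eutxiirauradivn/ is unchanged.
Rule 3 (pre-rhotic lowering): /i/ is a high vowel immediately before /r/, so it lowers to [e]. /u/ is a high vowel immediately before /r/, so it lowers to [o]. /eutxiirauradivn/ → eutxieraoradivn.
Rule 4 (final cluster simplification): /n/ is the second consonant of a word-final cluster /vn/, so it deletes. /eutxieraoradivn/ → eutxieraoradiv.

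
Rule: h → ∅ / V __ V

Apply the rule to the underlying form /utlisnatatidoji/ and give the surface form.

utlisnatatidoji

No segment of /utlisnatatidoji/ meets the structural description of the rule, so the form surfaces unchanged.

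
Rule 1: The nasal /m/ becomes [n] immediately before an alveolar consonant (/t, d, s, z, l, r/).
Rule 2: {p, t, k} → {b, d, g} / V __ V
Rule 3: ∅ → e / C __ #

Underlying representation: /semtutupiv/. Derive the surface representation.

sentudubive

Rule 1 (nasal place assimilation): /m/ precedes the alveolar consonant /t/, so it assimilates in place to [n]. /semtutupiv/ → sentutupiv.
Rule 2 (intervocalic voicing): /t/ is a voiceless stop between vowels /u/ and /u/, so it voices to [d]. /p/ is a voiceless stop between vowels /u/ and /i/, so it voices to [b]. /sentutupiv/ → sentudubiv.
Rule 3 (final e-epenthesis): the form ends in the consonant /v/, so [e] is inserted word-finally. /sentudubiv/ → sentudubive.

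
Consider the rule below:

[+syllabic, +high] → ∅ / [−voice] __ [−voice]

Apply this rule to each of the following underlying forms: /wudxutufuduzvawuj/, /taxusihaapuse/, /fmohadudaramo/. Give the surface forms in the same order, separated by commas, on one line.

wudxtfuduzvawuj, taxshaapse, fmohadudaramo

/wudxutufuduzvawuj/: /u/ is a high vowel flanked by voiceless consonants /x/ and /t/, so it deletes. /u/ is a high vowel flanked by voiceless consonants /t/ and /f/, so it deletes. → [wudxtfuduzvawuj].
/taxusihaapuse/: /u/ is a high vowel flanked by voiceless consonants /x/ and /s/, so it deletes. /i/ is a high vowel flanked by voiceless consonants /s/ and /h/, so it deletes. /u/ is a high vowel flanked by voiceless consonants /p/ and /s/, so it deletes. → [taxshaapse].
/fmohadudaramo/: the rule's environment is not met; surfaces unchanged as [fmohadudaramo].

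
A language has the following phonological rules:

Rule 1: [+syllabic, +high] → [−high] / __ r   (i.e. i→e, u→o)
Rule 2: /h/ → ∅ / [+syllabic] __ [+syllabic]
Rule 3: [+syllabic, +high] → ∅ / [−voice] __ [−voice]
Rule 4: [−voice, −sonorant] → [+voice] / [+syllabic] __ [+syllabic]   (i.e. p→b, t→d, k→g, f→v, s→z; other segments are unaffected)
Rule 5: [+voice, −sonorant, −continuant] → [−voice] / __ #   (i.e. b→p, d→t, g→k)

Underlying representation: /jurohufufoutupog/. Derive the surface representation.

Rule 1 (pre-rhotic lowering): /u/ is a high vowel immediately before /r/, so it lowers to [o]. /jurohufufoutupog/ → jorohufufoutupog.
Rule 2 (intervocalic h-deletion): /h/ occurs between vowels /o/ and /u/, so it deletes. /jorohufufoutupog/ → joroufufoutupog.
Rule 3 (high vowel syncope): /u/ is a high vowel flanked by voiceless consonants /f/ and /f/, so it deletes. /u/ is a high vowel flanked by voiceless consonants /t/ and /p/, so it deletes. /joroufufoutupog/ → jorouffoutpog.
Rule 4 (intervocalic voicing): no segment meets the environment; /jorouffoutpog/ is unchanged.
Rule 5 (final devoicing): /g/ is a voiced stop in word-final position, so it devoices to [k]. /jorouffoutpog/ → jorouffoutpok.

jorouffoutpok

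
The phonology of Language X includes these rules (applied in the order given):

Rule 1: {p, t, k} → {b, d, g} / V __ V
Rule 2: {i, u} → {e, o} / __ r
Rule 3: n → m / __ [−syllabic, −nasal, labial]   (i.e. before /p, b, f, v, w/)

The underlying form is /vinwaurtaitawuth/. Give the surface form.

Rule 1 (intervocalic voicing): /t/ is a voiceless stop between vowels /i/ and /a/, so it voices to [d]. /vinwaurtaitawuth/ → vinwaurtaidawuth.
Rule 2 (pre-rhotic lowering): /u/ is a high vowel immediately before /r/, so it lowers to [o]. /vinwaurtaidawuth/ → vinwaortaidawuth.
Rule 3 (nasal place assimilation): /n/ precedes the labial consonant /w/, so it assimilates in place to [m]. /vinwaortaidawuth/ → vimwaortaidawuth.

vimwaortaidawuth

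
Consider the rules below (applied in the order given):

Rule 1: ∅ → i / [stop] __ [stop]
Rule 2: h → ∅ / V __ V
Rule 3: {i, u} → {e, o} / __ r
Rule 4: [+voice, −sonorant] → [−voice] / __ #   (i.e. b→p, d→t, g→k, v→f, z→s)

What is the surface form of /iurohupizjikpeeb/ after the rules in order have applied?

ioroupizjikipeep

Rule 1 (stop-cluster i-epenthesis): /k/ and /p/ form a stop–stop cluster, so [i] is inserted between them. /iurohupizjikpeeb/ → iurohupizjikipeeb.
Rule 2 (intervocalic h-deletion): /h/ occurs between vowels /o/ and /u/, so it deletes. /iurohupizjikipeeb/ → iuroupizjikipeeb.
Rule 3 (pre-rhotic lowering): /u/ is a high vowel immediately before /r/, so it lowers to [o]. /iuroupizjikipeeb/ → ioroupizjikipeeb.
Rule 4 (final devoicing): /b/ is a voiced obstruent in word-final position, so it devoices to [p]. /ioroupizjikipeeb/ → ioroupizjikipeep.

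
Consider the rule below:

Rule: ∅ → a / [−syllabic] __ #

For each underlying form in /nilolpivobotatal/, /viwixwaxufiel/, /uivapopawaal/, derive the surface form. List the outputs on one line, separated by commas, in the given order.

/nilolpivobotatal/: the form ends in the consonant /l/, so [a] is inserted word-finally. → [nilolpivobotatala].
/viwixwaxufiel/: the form ends in the consonant /l/, so [a] is inserted word-finally. → [viwixwaxufiela].
/uivapopawaal/: the form ends in the consonant /l/, so [a] is inserted word-finally. → [uivapopawaala].

nilolpivobotatala, viwixwaxufiela, uivapopawaala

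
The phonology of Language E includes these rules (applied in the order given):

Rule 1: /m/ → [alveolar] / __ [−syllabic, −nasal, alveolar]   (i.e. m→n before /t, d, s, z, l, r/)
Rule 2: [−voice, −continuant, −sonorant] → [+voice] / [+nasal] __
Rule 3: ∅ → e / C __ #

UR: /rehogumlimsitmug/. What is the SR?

Rule 1 (nasal place assimilation): /m/ precedes the alveolar consonant /l/, so it assimilates in place to [n]. /m/ precedes the alveolar consonant /s/, so it assimilates in place to [n]. /rehogumlimsitmug/ → rehogunlinsitmug.
Rule 2 (post-nasal voicing): no segment meets the environment; /rehogunlinsitmug/ is unchanged.
Rule 3 (final e-epenthesis): the form ends in the consonant /g/, so [e] is inserted word-finally. /rehogunlinsitmug/ → rehogunlinsitmuge.

rehogunlinsitmuge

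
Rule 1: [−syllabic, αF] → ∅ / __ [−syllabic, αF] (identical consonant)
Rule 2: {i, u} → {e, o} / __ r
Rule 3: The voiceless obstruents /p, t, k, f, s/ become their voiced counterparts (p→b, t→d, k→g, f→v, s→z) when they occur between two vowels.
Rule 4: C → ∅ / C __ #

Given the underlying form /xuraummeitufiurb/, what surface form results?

xoraumeiduvior

Rule 1 (degemination): /mm/ is a geminate; the first /m/ deletes. /xuraummeitufiurb/ → xuraumeitufiurb.
Rule 2 (pre-rhotic lowering): /u/ is a high vowel immediately before /r/, so it lowers to [o]. /u/ is a high vowel immediately before /r/, so it lowers to [o]. /xuraumeitufiurb/ → xoraumeitufiorb.
Rule 3 (intervocalic voicing): /t/ is a voiceless obstruent between vowels /i/ and /u/, so it voices to [d]. /f/ is a voiceless obstruent between vowels /u/ and /i/, so it voices to [v]. /xoraumeitufiorb/ → xoraumeiduviorb.
Rule 4 (final cluster simplification): /b/ is the second consonant of a word-final cluster /rb/, so it deletes. /xoraumeiduviorb/ → xoraumeiduvior.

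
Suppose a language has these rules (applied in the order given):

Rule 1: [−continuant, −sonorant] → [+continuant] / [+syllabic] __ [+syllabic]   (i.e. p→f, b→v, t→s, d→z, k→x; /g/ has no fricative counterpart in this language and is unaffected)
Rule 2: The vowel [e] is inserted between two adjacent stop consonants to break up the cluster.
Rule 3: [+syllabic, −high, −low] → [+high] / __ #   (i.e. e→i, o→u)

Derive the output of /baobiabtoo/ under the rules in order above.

Rule 1 (intervocalic spirantization): /b/ is a stop between vowels /o/ and /i/, so it spirantizes to the fricative [v]. /baobiabtoo/ → baoviabtoo.
Rule 2 (stop-cluster e-epenthesis): /b/ and /t/ form a stop–stop cluster, so [e] is inserted between them. /baoviabtoo/ → baoviabetoo.
Rule 3 (final vowel raising): /o/ is a mid vowel in word-final position, so it raises to [u]. /baoviabetoo/ → baoviabetou.

baoviabetou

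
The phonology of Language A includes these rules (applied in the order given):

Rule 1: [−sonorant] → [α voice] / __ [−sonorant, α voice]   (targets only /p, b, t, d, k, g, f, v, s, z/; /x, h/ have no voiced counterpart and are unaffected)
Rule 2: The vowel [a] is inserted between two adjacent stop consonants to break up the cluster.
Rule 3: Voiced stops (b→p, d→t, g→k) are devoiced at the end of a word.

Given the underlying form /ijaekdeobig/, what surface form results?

Rule 1 (regressive voicing assimilation): /k/ precedes the voiced obstruent /d/, so it voices to [g] by assimilation. /ijaekdeobig/ → ijaegdeobig.
Rule 2 (stop-cluster a-epenthesis): /g/ and /d/ form a stop–stop cluster, so [a] is inserted between them. /ijaegdeobig/ → ijaegadeobig.
Rule 3 (final devoicing): /g/ is a voiced stop in word-final position, so it devoices to [k]. /ijaegadeobig/ → ijaegadeobik.

ijaegadeobik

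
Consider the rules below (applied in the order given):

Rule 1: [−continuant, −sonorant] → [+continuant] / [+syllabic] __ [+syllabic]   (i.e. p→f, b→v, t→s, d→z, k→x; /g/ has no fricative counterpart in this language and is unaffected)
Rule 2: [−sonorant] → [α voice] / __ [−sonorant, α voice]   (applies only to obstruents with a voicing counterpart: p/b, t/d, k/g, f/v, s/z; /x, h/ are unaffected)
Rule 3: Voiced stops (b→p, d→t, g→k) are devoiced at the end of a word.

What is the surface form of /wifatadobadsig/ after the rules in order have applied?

Rule 1 (intervocalic spirantization): /t/ is a stop between vowels /a/ and /a/, so it spirantizes to the fricative [s]. /d/ is a stop between vowels /a/ and /o/, so it spirantizes to the fricative [z]. /b/ is a stop between vowels /o/ and /a/, so it spirantizes to the fricative [v]. /wifatadobadsig/ → wifasazovadsig.
Rule 2 (regressive voicing assimilation): /d/ precedes the voiceless obstruent /s/, so it devoices to [t] by assimilation. /wifasazovadsig/ → wifasazovatsig.
Rule 3 (final devoicing): /g/ is a voiced stop in word-final position, so it devoices to [k]. /wifasazovatsig/ → wifasazovatsik.

wifasazovatsik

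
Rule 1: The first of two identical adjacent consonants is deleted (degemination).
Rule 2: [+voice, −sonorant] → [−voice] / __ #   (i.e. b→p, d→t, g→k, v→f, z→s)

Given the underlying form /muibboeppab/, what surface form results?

muiboepap

Rule 1 (degemination): /bb/ is a geminate; the first /b/ deletes. /pp/ is a geminate; the first /p/ deletes. /muibboeppab/ → muiboepab.
Rule 2 (final devoicing): /b/ is a voiced obstruent in word-final position, so it devoices to [p]. /muiboepab/ → muiboepap.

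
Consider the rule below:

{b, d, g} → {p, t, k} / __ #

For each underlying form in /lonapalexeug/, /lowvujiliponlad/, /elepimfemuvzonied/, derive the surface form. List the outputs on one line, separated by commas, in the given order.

/lonapalexeug/: /g/ is a voiced stop in word-final position, so it devoices to [k]. → [lonapalexeuk].
/lowvujiliponlad/: /d/ is a voiced stop in word-final position, so it devoices to [t]. → [lowvujiliponlat].
/elepimfemuvzonied/: /d/ is a voiced stop in word-final position, so it devoices to [t]. → [elepimfemuvzoniet].

lonapalexeuk, lowvujiliponlat, elepimfemuvzoniet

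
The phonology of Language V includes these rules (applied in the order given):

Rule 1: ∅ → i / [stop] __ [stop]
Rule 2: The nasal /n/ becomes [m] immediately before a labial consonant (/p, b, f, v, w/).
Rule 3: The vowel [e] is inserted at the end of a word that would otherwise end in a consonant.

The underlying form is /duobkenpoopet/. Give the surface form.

duobikempoopete

Rule 1 (stop-cluster i-epenthesis): /b/ and /k/ form a stop–stop cluster, so [i] is inserted between them. /duobkenpoopet/ → duobikenpoopet.
Rule 2 (nasal place assimilation): /n/ precedes the labial consonant /p/, so it assimilates in place to [m]. /duobikenpoopet/ → duobikempoopet.
Rule 3 (final e-epenthesis): the form ends in the consonant /t/, so [e] is inserted word-finally. /duobikempoopet/ → duobikempoopete.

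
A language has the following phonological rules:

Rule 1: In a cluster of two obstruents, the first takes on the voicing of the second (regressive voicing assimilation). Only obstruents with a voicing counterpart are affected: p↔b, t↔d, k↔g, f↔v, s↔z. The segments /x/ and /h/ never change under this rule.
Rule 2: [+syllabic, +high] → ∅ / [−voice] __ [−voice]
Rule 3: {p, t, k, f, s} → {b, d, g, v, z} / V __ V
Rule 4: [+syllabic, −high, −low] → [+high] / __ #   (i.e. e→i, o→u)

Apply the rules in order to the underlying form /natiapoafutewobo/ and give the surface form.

nadiaboaftewobu

Rule 1 (regressive voicing assimilation): no segment meets the environment; /natiapoafutewobo/ is unchanged.
Rule 2 (high vowel syncope): /u/ is a high vowel flanked by voiceless consonants /f/ and /t/, so it deletes. /natiapoafutewobo/ → natiapoaftewobo.
Rule 3 (intervocalic voicing): /t/ is a voiceless obstruent between vowels /a/ and /i/, so it voices to [d]. /p/ is a voiceless obstruent between vowels /a/ and /o/, so it voices to [b]. /natiapoaftewobo/ → nadiaboaftewobo.
Rule 4 (final vowel raising): /o/ is a mid vowel in word-final position, so it raises to [u]. /nadiaboaftewobo/ → nadiaboaftewobu.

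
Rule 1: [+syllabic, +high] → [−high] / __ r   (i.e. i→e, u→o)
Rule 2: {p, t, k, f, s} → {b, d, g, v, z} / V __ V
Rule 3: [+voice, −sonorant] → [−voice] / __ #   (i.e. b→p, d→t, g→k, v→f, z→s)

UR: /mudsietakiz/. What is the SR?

Rule 1 (pre-rhotic lowering): no segment meets the environment; /mudsietakiz/ is unchanged.
Rule 2 (intervocalic voicing): /t/ is a voiceless obstruent between vowels /e/ and /a/, so it voices to [d]. /k/ is a voiceless obstruent between vowels /a/ and /i/, so it voices to [g]. /mudsietakiz/ → mudsiedagiz.
Rule 3 (final devoicing): /z/ is a voiced obstruent in word-final position, so it devoices to [s]. /mudsiedagiz/ → mudsiedagis.

mudsiedagis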